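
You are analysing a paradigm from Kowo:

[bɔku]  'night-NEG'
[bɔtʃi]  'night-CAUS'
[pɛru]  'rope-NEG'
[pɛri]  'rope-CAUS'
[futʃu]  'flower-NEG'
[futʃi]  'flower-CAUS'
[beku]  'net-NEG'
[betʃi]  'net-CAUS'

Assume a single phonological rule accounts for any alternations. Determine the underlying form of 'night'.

/bɔk/

The stem for 'night' ends in [k] in [bɔku] but [tʃ] in [bɔtʃi].
If /tʃ/ were underlying and a rule turned it into [k] before the NEG suffix, 'flower' would also alternate; but it has [tʃ] in both [futʃu] and [futʃi].
So /k/ is underlying, and a rule of palatalization before a front vowel — /k/ becomes palato-alveolar [tʃ] before a front vowel — gives [tʃ].
Hence 'night' is /bɔk/ underlyingly.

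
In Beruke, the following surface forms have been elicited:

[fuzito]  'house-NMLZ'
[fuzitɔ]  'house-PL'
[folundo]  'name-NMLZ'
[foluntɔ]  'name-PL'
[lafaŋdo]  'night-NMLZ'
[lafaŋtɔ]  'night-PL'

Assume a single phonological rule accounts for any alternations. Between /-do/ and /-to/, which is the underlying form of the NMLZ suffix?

The NMLZ morpheme has two allomorphs, [-do] and [-to].
The PL suffix, which begins with [t], is invariant after every stem; so [t] is not altered by any rule here.
The NMLZ suffix is therefore /-do/ underlyingly, with post-vocalic devoicing: voiced stops become voiceless after a vowel.

/-do/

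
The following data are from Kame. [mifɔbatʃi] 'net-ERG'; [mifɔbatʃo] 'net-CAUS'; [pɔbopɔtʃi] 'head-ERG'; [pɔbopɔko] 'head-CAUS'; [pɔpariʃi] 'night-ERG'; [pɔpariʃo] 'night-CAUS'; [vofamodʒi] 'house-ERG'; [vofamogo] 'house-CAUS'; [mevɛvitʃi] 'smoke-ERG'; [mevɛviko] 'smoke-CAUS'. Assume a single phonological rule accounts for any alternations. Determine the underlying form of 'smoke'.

/mevɛvik/

The root 'smoke' surfaces as [mevɛvitʃi] and [mevɛviko], with a stem-final [tʃ] ~ [k] alternation.
If /tʃ/ were underlying and a rule turned it into [k] before the CAUS suffix, 'net' would also alternate; but it has [tʃ] in both [mifɔbatʃi] and [mifɔbatʃo].
So /k/ is underlying, and a rule of palatalization before a front vowel — /k/ and /g/ become palato-alveolar [tʃ] and [dʒ] before a front vowel — gives [tʃ].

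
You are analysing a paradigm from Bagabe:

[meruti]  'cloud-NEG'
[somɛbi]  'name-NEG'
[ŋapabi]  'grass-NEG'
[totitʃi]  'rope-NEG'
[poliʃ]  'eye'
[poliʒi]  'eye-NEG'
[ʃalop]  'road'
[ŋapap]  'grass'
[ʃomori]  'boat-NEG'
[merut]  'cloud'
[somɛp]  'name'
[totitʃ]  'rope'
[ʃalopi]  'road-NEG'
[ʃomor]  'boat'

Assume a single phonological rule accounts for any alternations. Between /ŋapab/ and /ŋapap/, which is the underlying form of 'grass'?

'grass' shows [p] ~ [b] at the end of the stem ([ŋapap] vs [ŋapabi]).
Compare 'road', with invariant [p] in [ʃalop] and [ʃalopi]: an analysis with underlying /p/ and a rule producing [b] before the NEG suffix would wrongly predict alternation here too.
Therefore /b/ is basic and [p] is derived by word-final obstruent devoicing (voiced obstruents become voiceless word-finally).

/ŋapab/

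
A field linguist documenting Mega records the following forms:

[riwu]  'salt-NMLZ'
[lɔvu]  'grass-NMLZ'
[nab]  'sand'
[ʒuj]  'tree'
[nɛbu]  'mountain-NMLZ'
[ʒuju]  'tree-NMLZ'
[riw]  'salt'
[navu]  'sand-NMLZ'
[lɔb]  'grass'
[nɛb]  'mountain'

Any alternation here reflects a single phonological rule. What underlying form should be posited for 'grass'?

/lɔv/

In [lɔvu] and [lɔb] the final segment of 'grass' alternates: [v] ~ [b].
But 'mountain' keeps [b] in both environments ([nɛbu], [nɛb]), so there is no rule changing /b/ to [v] before the NMLZ suffix.
Therefore /v/ is basic and [b] is derived by word-final hardening (voiced fricatives become stops word-finally).
So 'grass' = /lɔv/.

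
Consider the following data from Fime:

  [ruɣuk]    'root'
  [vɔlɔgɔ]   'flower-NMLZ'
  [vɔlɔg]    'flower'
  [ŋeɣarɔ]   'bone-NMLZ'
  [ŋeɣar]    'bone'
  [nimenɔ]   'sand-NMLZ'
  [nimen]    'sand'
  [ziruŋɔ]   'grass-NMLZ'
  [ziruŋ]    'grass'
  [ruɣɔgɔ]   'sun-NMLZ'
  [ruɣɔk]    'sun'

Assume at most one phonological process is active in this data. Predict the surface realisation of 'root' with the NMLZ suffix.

[ruɣugɔ]

The root 'sun' surfaces as [ruɣɔgɔ] and [ruɣɔk], with a stem-final [g] ~ [k] alternation.
The stem 'flower' ([vɔlɔgɔ], [vɔlɔg]) shows [g] unchanged in both environments, so [g] cannot be basic with [k] derived in isolation.
The underlying segment must be /k/; voiceless stops become voiced between vowels, yielding [g] there.
From [ruɣuk] the stem 'root' is /ruɣuk/; between vowels this yields [ruɣugɔ].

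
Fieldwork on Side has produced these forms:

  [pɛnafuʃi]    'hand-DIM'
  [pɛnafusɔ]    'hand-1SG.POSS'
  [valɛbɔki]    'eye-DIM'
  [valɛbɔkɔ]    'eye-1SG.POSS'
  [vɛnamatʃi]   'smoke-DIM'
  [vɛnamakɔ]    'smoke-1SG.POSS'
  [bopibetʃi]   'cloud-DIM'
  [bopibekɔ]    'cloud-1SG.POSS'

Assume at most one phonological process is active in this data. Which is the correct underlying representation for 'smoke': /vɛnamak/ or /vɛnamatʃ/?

/vɛnamatʃ/

The root 'smoke' surfaces as [vɛnamatʃi] and [vɛnamakɔ], with a stem-final [tʃ] ~ [k] alternation.
The stem 'eye' ([valɛbɔki], [valɛbɔkɔ]) shows [k] unchanged in both environments, so [k] cannot be basic with [tʃ] derived before the DIM suffix.
So /tʃ/ is underlying, and a rule of depalatalization — palato-alveolar /tʃ/ and /ʃ/ become [k] and [s] when no front vowel follows — gives [k].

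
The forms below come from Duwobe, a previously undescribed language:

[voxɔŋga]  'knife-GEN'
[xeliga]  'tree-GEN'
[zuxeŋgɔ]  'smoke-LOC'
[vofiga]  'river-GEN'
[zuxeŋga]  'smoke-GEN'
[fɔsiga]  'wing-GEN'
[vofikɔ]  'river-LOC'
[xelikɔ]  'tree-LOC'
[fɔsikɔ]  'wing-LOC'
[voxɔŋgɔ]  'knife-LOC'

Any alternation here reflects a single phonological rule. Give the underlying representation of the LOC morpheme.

The LOC suffix surfaces as [-gɔ] and [-kɔ], depending on the final segment of the stem.
By contrast the GEN suffix keeps its initial [g] throughout — that segment must be underlying.
The LOC suffix is therefore /-kɔ/ underlyingly, with post-nasal voicing: voiceless stops become voiced after a nasal.

/-kɔ/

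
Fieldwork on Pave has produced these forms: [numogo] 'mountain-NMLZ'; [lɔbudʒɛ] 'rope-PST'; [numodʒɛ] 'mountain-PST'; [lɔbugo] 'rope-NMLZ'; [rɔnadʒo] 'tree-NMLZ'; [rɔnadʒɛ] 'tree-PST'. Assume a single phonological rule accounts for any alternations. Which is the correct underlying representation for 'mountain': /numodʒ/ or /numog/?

'mountain' shows [dʒ] ~ [g] at the end of the stem ([numodʒɛ] vs [numogo]).
The stem 'tree' ([rɔnadʒɛ], [rɔnadʒo]) shows [dʒ] unchanged in both environments, so [dʒ] cannot be basic with [g] derived before the NMLZ suffix.
So /g/ is underlying, and a rule of palatalization before a front vowel — /g/ becomes palato-alveolar [dʒ] before a front vowel — gives [dʒ].

/numog/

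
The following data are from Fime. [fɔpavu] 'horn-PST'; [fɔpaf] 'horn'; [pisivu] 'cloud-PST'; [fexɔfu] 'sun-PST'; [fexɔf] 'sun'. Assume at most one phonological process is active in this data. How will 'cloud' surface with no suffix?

'horn' shows [v] ~ [f] at the end of the stem ([fɔpavu] vs [fɔpaf]).
Compare 'sun', with invariant [f] in [fexɔfu] and [fexɔf]: an analysis with underlying /f/ and a rule producing [v] before the PST suffix would wrongly predict alternation here too.
Therefore /v/ is basic and [f] is derived by word-final obstruent devoicing (voiced obstruents become voiceless word-finally).
From [pisivu] the stem 'cloud' is /pisiv/; word-finally this yields [pisif].

[pisif]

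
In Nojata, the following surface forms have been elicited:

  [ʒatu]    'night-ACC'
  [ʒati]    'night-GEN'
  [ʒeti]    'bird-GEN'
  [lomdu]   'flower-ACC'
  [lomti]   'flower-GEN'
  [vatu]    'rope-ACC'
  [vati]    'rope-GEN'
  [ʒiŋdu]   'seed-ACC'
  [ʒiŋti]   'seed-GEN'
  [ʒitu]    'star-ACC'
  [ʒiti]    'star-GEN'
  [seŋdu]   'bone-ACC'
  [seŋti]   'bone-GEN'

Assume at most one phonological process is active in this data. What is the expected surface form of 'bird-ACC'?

The ACC morpheme has two allomorphs, [-du] and [-tu].
By contrast the GEN suffix keeps its initial [t] throughout — that segment must be underlying.
The ACC suffix is therefore /-du/ underlyingly, with post-vocalic devoicing: voiced stops become voiceless after a vowel.
After 'bird', which ends in a vowel, the suffix surfaces as [-tu], giving [ʒetu].

[ʒetu]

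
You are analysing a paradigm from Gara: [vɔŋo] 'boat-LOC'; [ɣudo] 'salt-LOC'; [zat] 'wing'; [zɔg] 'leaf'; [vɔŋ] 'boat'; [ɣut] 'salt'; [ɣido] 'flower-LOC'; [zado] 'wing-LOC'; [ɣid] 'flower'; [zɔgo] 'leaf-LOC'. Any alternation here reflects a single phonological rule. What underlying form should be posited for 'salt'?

/ɣut/

'salt' shows [d] ~ [t] at the end of the stem ([ɣudo] vs [ɣut]).
Compare 'flower', with invariant [d] in [ɣido] and [ɣid]: an analysis with underlying /d/ and a rule producing [t] in isolation would wrongly predict alternation here too.
Therefore /t/ is basic and [d] is derived by intervocalic voicing (voiceless stops become voiced between vowels).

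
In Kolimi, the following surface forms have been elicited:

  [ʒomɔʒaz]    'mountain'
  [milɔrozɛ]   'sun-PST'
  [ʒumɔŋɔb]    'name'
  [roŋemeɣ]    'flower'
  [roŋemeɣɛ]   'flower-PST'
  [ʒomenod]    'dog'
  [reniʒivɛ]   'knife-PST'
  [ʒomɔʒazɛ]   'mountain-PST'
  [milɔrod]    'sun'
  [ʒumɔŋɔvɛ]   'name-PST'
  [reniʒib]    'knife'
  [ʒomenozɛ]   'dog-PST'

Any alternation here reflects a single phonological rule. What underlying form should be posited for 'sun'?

/milɔrod/

In [milɔrozɛ] and [milɔrod] the final segment of 'sun' alternates: [z] ~ [d].
Compare 'mountain', with invariant [z] in [ʒomɔʒazɛ] and [ʒomɔʒaz]: an analysis with underlying /z/ and a rule producing [d] in isolation would wrongly predict alternation here too.
Therefore /d/ is basic and [z] is derived by intervocalic spirantization (voiced stops become fricatives between vowels).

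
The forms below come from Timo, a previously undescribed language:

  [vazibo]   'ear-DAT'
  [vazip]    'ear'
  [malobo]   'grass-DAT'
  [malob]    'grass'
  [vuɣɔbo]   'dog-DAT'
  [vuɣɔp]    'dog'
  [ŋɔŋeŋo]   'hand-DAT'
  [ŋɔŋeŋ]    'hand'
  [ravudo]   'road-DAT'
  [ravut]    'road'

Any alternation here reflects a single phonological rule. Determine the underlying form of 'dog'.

The stem for 'dog' ends in [b] in [vuɣɔbo] but [p] in [vuɣɔp].
Compare 'grass', with invariant [b] in [malobo] and [malob]: an analysis with underlying /b/ and a rule producing [p] in isolation would wrongly predict alternation here too.
The underlying segment must be /p/; voiceless stops become voiced between vowels, yielding [b] there.
So 'dog' = /vuɣɔp/.

/vuɣɔp/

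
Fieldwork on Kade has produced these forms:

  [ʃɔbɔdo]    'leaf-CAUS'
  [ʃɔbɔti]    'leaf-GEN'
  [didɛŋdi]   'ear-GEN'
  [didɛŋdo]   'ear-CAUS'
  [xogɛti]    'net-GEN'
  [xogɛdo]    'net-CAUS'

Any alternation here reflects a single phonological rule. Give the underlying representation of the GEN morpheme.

The GEN suffix surfaces as [-di] and [-ti], depending on the final segment of the stem.
The CAUS suffix, which begins with [d], is invariant after every stem; so [d] is not altered by any rule here.
So the underlying form is /-ti/, and voiceless stops become voiced after a nasal.

/-ti/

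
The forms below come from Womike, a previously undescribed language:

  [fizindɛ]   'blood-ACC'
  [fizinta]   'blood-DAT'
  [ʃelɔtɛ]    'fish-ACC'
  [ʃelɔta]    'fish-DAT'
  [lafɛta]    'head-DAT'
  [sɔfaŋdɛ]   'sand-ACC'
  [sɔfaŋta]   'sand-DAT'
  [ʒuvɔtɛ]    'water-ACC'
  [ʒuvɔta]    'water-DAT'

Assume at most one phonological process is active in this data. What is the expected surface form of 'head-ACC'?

The ACC morpheme has two allomorphs, [-dɛ] and [-tɛ].
The DAT suffix, which begins with [t], is invariant after every stem; so [t] is not altered by any rule here.
The ACC suffix is therefore /-dɛ/ underlyingly, with post-vocalic devoicing: voiced stops become voiceless after a vowel.
After 'head', which ends in a vowel, the suffix surfaces as [-tɛ], giving [lafɛtɛ].

[lafɛtɛ]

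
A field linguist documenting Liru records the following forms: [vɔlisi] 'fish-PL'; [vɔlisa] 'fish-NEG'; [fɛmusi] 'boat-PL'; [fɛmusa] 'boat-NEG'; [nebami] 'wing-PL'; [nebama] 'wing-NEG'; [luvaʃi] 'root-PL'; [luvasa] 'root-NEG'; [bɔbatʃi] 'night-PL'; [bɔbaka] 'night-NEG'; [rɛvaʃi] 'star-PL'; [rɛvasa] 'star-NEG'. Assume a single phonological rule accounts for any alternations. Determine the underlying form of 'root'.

In [luvaʃi] and [luvasa] the final segment of 'root' alternates: [ʃ] ~ [s].
Compare 'boat', with invariant [s] in [fɛmusi] and [fɛmusa]: an analysis with underlying /s/ and a rule producing [ʃ] before the PL suffix would wrongly predict alternation here too.
Therefore /ʃ/ is basic and [s] is derived by depalatalization (palato-alveolar /tʃ/ and /ʃ/ become [k] and [s] when no front vowel follows).

/luvaʃ/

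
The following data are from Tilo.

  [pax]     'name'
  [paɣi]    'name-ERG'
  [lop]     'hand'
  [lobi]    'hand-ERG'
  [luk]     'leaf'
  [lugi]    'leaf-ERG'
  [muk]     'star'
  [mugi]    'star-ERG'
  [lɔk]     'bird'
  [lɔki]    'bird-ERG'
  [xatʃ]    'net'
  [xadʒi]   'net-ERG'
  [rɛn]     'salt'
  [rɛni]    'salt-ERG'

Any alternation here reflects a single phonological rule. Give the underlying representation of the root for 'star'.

The stem for 'star' ends in [k] in [muk] but [g] in [mugi].
Compare 'bird', with invariant [k] in [lɔk] and [lɔki]: an analysis with underlying /k/ and a rule producing [g] before the ERG suffix would wrongly predict alternation here too.
Therefore /g/ is basic and [k] is derived by word-final obstruent devoicing (voiced obstruents become voiceless word-finally).

/mug/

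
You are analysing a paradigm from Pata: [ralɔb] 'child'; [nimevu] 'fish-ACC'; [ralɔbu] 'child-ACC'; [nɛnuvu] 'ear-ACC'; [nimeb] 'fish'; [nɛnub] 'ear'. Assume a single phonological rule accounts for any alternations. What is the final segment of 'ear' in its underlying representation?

/v/

The root 'ear' surfaces as [nɛnub] and [nɛnuvu], with a stem-final [b] ~ [v] alternation.
But 'child' keeps [b] in both environments ([ralɔb], [ralɔbu]), so there is no rule changing /b/ to [v] before the ACC suffix.
The alternation reflects word-final hardening: voiced fricatives become stops word-finally. /v/ is underlying.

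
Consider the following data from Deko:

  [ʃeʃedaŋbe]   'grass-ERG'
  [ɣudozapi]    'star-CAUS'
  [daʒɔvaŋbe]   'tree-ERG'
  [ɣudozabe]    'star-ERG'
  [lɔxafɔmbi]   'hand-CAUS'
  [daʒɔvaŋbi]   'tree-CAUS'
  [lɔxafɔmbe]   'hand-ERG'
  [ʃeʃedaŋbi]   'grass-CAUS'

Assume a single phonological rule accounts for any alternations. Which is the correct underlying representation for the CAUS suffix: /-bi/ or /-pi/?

The CAUS morpheme has two allomorphs, [-bi] and [-pi].
The ERG suffix, which begins with [b], is invariant after every stem; so [b] is not altered by any rule here.
The CAUS suffix is therefore /-pi/ underlyingly, with post-nasal voicing: voiceless stops become voiced after a nasal.

/-pi/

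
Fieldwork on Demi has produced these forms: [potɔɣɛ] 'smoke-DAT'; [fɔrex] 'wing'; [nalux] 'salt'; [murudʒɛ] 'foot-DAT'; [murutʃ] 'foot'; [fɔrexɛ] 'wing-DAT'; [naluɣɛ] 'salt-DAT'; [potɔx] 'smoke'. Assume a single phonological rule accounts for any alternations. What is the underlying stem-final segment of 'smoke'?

The root 'smoke' surfaces as [potɔɣɛ] and [potɔx], with a stem-final [ɣ] ~ [x] alternation.
But 'wing' keeps [x] in both environments ([fɔrexɛ], [fɔrex]), so there is no rule changing /x/ to [ɣ] before the DAT suffix.
Therefore /ɣ/ is basic and [x] is derived by word-final obstruent devoicing (voiced obstruents become voiceless word-finally).

/ɣ/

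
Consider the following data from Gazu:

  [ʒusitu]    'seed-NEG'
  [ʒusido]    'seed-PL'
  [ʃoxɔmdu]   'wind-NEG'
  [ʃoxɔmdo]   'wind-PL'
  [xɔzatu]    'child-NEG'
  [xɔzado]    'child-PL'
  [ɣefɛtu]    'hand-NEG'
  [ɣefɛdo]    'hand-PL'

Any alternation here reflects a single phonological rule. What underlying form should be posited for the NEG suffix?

/-tu/

The NEG morpheme has two allomorphs, [-du] and [-tu].
The PL suffix, which begins with [d], is invariant after every stem; so [d] is not altered by any rule here.
The NEG suffix is therefore /-tu/ underlyingly, with post-nasal voicing: voiceless stops become voiced after a nasal.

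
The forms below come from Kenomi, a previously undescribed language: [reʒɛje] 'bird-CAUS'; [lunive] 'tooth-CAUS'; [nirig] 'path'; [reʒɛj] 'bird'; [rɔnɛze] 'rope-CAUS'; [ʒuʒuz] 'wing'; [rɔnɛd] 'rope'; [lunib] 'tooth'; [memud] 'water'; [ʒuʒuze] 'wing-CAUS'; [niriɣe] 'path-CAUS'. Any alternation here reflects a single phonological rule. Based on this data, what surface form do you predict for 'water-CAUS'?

The root 'rope' surfaces as [rɔnɛd] and [rɔnɛze], with a stem-final [d] ~ [z] alternation.
Compare 'wing', with invariant [z] in [ʒuʒuz] and [ʒuʒuze]: an analysis with underlying /z/ and a rule producing [d] in isolation would wrongly predict alternation here too.
The alternation reflects intervocalic spirantization: voiced stops become fricatives between vowels. /d/ is underlying.
From [memud] the stem 'water' is /memud/; between vowels this yields [memuze].

[memuze]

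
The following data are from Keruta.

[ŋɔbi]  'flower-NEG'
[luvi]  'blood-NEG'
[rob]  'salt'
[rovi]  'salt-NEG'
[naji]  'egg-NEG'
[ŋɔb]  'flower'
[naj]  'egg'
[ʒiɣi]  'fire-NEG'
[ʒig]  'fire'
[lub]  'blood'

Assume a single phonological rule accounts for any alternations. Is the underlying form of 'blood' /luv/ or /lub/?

The root 'blood' surfaces as [luvi] and [lub], with a stem-final [v] ~ [b] alternation.
But 'flower' keeps [b] in both environments ([ŋɔbi], [ŋɔb]), so there is no rule changing /b/ to [v] before the NEG suffix.
So /v/ is underlying, and a rule of word-final hardening — voiced fricatives become stops word-finally — gives [b].

/luv/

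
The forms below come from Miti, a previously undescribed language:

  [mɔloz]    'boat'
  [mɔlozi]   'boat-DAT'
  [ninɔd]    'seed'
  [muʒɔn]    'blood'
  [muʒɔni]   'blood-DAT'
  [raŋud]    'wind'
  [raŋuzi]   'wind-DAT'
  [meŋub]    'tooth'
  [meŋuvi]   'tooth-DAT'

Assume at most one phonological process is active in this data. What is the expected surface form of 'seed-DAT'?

[ninɔzi]

In [raŋud] and [raŋuzi] the final segment of 'wind' alternates: [d] ~ [z].
The stem 'boat' ([mɔloz], [mɔlozi]) shows [z] unchanged in both environments, so [z] cannot be basic with [d] derived in isolation.
Therefore /d/ is basic and [z] is derived by intervocalic spirantization (voiced stops become fricatives between vowels).
The one attested form of 'seed', [ninɔd], shows underlying /ninɔd/. Applying the same rule between vowels gives [ninɔzi].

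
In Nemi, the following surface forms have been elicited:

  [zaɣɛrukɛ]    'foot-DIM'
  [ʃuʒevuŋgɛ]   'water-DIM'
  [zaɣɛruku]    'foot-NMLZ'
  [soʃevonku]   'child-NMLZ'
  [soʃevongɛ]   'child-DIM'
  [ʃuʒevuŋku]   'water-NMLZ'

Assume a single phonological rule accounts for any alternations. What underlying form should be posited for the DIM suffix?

The DIM suffix surfaces as [-gɛ] and [-kɛ], depending on the final segment of the stem.
By contrast the NMLZ suffix keeps its initial [k] throughout — that segment must be underlying.
The DIM suffix is therefore /-gɛ/ underlyingly, with post-vocalic devoicing: voiced stops become voiceless after a vowel.

/-gɛ/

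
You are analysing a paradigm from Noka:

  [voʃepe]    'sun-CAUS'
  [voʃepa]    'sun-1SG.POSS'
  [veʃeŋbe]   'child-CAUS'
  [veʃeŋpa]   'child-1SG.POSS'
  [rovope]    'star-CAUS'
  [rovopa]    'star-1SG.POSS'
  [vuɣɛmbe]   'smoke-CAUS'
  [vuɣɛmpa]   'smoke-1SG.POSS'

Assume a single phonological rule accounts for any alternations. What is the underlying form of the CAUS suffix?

The CAUS morpheme has two allomorphs, [-be] and [-pe].
By contrast the 1SG.POSS suffix keeps its initial [p] throughout — that segment must be underlying.
The CAUS suffix is therefore /-be/ underlyingly, with post-vocalic devoicing: voiced stops become voiceless after a vowel.

/-be/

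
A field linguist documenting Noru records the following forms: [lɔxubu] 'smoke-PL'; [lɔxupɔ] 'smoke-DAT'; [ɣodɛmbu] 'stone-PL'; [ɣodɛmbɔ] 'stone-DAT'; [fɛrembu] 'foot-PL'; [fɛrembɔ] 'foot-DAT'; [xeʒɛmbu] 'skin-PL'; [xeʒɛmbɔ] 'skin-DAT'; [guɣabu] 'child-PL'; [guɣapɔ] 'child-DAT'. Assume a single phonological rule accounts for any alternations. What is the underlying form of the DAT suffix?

/-pɔ/

The DAT morpheme has two allomorphs, [-bɔ] and [-pɔ].
By contrast the PL suffix keeps its initial [b] throughout — that segment must be underlying.
The DAT suffix is therefore /-pɔ/ underlyingly, with post-nasal voicing: voiceless stops become voiced after a nasal.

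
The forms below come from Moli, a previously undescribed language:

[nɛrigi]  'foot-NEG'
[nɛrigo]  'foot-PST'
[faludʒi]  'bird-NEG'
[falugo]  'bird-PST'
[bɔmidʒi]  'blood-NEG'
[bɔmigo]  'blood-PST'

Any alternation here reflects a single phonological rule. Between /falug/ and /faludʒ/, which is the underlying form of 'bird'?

/faludʒ/

The stem for 'bird' ends in [dʒ] in [faludʒi] but [g] in [falugo].
But 'foot' keeps [g] in both environments ([nɛrigi], [nɛrigo]), so there is no rule changing /g/ to [dʒ] before the NEG suffix.
So /dʒ/ is underlying, and a rule of depalatalization — palato-alveolar /dʒ/ becomes [g] when no front vowel follows — gives [g].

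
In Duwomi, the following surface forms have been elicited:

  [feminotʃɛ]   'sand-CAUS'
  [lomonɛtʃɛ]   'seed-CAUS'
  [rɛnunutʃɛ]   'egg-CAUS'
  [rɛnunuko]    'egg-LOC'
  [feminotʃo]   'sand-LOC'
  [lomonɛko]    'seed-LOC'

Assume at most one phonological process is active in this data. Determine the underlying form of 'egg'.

/rɛnunuk/

The stem for 'egg' ends in [tʃ] in [rɛnunutʃɛ] but [k] in [rɛnunuko].
The stem 'sand' ([feminotʃɛ], [feminotʃo]) shows [tʃ] unchanged in both environments, so [tʃ] cannot be basic with [k] derived before the LOC suffix.
The underlying segment must be /k/; /k/ becomes palato-alveolar [tʃ] before a front vowel, yielding [tʃ] there.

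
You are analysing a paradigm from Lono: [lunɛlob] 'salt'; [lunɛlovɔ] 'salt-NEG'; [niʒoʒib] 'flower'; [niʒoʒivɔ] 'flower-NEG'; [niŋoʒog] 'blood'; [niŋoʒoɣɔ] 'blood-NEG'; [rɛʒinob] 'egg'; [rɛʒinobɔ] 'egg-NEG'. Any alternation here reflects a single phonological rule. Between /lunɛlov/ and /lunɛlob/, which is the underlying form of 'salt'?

/lunɛlov/

In [lunɛlob] and [lunɛlovɔ] the final segment of 'salt' alternates: [b] ~ [v].
If /b/ were underlying and a rule turned it into [v] before the NEG suffix, 'egg' would also alternate; but it has [b] in both [rɛʒinob] and [rɛʒinobɔ].
Therefore /v/ is basic and [b] is derived by word-final hardening (voiced fricatives become stops word-finally).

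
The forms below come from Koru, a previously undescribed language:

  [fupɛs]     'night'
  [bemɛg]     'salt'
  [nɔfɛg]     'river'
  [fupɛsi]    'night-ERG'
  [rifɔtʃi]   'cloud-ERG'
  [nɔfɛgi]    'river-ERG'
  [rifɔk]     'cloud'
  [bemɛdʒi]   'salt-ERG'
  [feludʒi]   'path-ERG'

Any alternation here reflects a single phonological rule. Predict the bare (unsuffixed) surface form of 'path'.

In [bemɛdʒi] and [bemɛg] the final segment of 'salt' alternates: [dʒ] ~ [g].
But 'river' keeps [g] in both environments ([nɔfɛgi], [nɔfɛg]), so there is no rule changing /g/ to [dʒ] before the ERG suffix.
The alternation reflects depalatalization: palato-alveolar /tʃ/ and /dʒ/ become [k] and [g] when no front vowel follows. /dʒ/ is underlying.
From [feludʒi] the stem 'path' is /feludʒ/; when no front vowel follows this yields [felug].

[felug]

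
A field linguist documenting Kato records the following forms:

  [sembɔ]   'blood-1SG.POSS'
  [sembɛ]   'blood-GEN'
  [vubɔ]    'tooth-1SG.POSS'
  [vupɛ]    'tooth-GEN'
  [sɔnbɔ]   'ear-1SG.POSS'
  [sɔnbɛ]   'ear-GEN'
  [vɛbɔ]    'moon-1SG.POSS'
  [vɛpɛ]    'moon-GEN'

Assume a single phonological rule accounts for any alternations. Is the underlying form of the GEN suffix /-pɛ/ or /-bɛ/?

The GEN suffix surfaces as [-bɛ] and [-pɛ], depending on the final segment of the stem.
The 1SG.POSS suffix, which begins with [b], is invariant after every stem; so [b] is not altered by any rule here.
The GEN suffix is therefore /-pɛ/ underlyingly, with post-nasal voicing: voiceless stops become voiced after a nasal.

/-pɛ/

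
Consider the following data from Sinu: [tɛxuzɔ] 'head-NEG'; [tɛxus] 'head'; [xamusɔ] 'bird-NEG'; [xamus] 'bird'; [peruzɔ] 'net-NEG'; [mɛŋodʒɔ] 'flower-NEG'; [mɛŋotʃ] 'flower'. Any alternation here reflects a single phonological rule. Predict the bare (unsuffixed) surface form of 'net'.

[perus]

'head' shows [z] ~ [s] at the end of the stem ([tɛxuzɔ] vs [tɛxus]).
Compare 'bird', with invariant [s] in [xamusɔ] and [xamus]: an analysis with underlying /s/ and a rule producing [z] before the NEG suffix would wrongly predict alternation here too.
So /z/ is underlying, and a rule of word-final obstruent devoicing — voiced obstruents become voiceless word-finally — gives [s].
The one attested form of 'net', [peruzɔ], shows underlying /peruz/. Applying the same rule word-finally gives [perus].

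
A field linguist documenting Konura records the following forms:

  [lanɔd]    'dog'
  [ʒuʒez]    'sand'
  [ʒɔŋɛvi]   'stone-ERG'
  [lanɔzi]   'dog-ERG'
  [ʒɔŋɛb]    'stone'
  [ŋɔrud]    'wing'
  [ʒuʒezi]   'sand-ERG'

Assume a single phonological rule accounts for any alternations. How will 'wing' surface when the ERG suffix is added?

[ŋɔruzi]

The stem for 'dog' ends in [d] in [lanɔd] but [z] in [lanɔzi].
But 'sand' keeps [z] in both environments ([ʒuʒez], [ʒuʒezi]), so there is no rule changing /z/ to [d] in isolation.
Therefore /d/ is basic and [z] is derived by intervocalic spirantization (voiced stops become fricatives between vowels).
From [ŋɔrud] the stem 'wing' is /ŋɔrud/; between vowels this yields [ŋɔruzi].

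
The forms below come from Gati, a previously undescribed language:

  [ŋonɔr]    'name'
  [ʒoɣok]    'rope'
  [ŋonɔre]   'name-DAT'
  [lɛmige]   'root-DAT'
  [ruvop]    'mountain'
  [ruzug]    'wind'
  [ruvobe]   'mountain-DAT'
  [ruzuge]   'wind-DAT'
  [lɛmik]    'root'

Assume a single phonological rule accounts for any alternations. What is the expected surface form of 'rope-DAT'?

[ʒoɣoge]

The root 'root' surfaces as [lɛmik] and [lɛmige], with a stem-final [k] ~ [g] alternation.
The stem 'wind' ([ruzug], [ruzuge]) shows [g] unchanged in both environments, so [g] cannot be basic with [k] derived in isolation.
The alternation reflects intervocalic voicing: voiceless stops become voiced between vowels. /k/ is underlying.
From [ʒoɣok] the stem 'rope' is /ʒoɣok/; between vowels this yields [ʒoɣoge].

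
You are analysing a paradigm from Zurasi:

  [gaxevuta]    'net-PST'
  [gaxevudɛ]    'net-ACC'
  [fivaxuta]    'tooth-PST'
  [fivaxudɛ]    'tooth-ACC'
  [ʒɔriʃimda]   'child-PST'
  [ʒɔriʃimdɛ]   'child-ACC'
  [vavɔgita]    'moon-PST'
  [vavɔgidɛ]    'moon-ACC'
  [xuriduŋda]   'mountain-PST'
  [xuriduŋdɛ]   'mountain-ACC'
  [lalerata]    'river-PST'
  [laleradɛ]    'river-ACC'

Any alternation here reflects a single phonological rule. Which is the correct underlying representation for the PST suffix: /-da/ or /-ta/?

/-ta/

The PST suffix surfaces as [-da] and [-ta], depending on the final segment of the stem.
By contrast the ACC suffix keeps its initial [d] throughout — that segment must be underlying.
So the underlying form is /-ta/, and voiceless stops become voiced after a nasal.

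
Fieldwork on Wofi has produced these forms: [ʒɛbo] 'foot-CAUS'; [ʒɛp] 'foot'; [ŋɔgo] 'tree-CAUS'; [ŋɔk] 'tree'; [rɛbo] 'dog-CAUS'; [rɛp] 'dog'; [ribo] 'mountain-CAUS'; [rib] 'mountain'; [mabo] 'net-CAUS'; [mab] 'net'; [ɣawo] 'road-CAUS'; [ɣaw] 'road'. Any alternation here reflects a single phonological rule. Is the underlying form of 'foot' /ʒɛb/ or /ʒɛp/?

/ʒɛp/

In [ʒɛbo] and [ʒɛp] the final segment of 'foot' alternates: [b] ~ [p].
But 'mountain' keeps [b] in both environments ([ribo], [rib]), so there is no rule changing /b/ to [p] in isolation.
Therefore /p/ is basic and [b] is derived by intervocalic voicing (voiceless stops become voiced between vowels).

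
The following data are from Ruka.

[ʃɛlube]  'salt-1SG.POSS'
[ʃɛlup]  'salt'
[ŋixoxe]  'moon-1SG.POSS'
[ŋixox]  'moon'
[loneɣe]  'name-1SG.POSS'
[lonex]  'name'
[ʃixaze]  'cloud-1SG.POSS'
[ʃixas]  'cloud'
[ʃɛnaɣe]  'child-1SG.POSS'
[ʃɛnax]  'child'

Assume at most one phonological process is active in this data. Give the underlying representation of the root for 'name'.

/loneɣ/

In [loneɣe] and [lonex] the final segment of 'name' alternates: [ɣ] ~ [x].
But 'moon' keeps [x] in both environments ([ŋixoxe], [ŋixox]), so there is no rule changing /x/ to [ɣ] before the 1SG.POSS suffix.
Therefore /ɣ/ is basic and [x] is derived by word-final obstruent devoicing (voiced obstruents become voiceless word-finally).
The underlying form of 'name' is therefore /loneɣ/.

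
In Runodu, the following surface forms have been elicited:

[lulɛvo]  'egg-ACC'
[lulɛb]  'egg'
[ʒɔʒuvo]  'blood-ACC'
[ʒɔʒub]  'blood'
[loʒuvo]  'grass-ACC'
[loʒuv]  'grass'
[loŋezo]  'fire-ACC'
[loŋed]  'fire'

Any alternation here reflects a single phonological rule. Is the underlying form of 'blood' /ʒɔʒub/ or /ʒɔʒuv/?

/ʒɔʒub/

The root 'blood' surfaces as [ʒɔʒuvo] and [ʒɔʒub], with a stem-final [v] ~ [b] alternation.
The stem 'grass' ([loʒuvo], [loʒuv]) shows [v] unchanged in both environments, so [v] cannot be basic with [b] derived in isolation.
Therefore /b/ is basic and [v] is derived by intervocalic spirantization (voiced stops become fricatives between vowels).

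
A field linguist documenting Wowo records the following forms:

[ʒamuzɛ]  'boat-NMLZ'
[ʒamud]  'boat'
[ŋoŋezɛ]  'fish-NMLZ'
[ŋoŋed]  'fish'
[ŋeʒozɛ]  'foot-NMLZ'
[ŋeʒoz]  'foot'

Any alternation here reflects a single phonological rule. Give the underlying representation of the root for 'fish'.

'fish' shows [z] ~ [d] at the end of the stem ([ŋoŋezɛ] vs [ŋoŋed]).
But 'foot' keeps [z] in both environments ([ŋeʒozɛ], [ŋeʒoz]), so there is no rule changing /z/ to [d] in isolation.
The underlying segment must be /d/; voiced stops become fricatives between vowels, yielding [z] there.

/ŋoŋed/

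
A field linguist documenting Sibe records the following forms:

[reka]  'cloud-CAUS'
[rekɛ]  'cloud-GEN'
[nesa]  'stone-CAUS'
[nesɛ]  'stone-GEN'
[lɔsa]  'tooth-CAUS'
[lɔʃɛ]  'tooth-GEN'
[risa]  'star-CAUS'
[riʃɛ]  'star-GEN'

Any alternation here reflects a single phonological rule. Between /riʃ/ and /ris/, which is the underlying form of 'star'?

/riʃ/

The root 'star' surfaces as [risa] and [riʃɛ], with a stem-final [s] ~ [ʃ] alternation.
Compare 'stone', with invariant [s] in [nesa] and [nesɛ]: an analysis with underlying /s/ and a rule producing [ʃ] before the GEN suffix would wrongly predict alternation here too.
So /ʃ/ is underlying, and a rule of depalatalization — palato-alveolar /ʃ/ becomes [s] when no front vowel follows — gives [s].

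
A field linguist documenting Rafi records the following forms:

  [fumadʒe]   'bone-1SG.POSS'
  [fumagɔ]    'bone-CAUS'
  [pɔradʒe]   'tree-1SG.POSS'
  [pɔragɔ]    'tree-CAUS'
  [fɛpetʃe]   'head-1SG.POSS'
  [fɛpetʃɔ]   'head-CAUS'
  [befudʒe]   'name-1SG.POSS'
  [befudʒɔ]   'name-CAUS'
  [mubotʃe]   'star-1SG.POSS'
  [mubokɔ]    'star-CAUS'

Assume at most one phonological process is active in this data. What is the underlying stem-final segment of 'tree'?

In [pɔradʒe] and [pɔragɔ] the final segment of 'tree' alternates: [dʒ] ~ [g].
Compare 'name', with invariant [dʒ] in [befudʒe] and [befudʒɔ]: an analysis with underlying /dʒ/ and a rule producing [g] before the CAUS suffix would wrongly predict alternation here too.
The alternation reflects palatalization before a front vowel: /k/ and /g/ become palato-alveolar [tʃ] and [dʒ] before a front vowel. /g/ is underlying.

/g/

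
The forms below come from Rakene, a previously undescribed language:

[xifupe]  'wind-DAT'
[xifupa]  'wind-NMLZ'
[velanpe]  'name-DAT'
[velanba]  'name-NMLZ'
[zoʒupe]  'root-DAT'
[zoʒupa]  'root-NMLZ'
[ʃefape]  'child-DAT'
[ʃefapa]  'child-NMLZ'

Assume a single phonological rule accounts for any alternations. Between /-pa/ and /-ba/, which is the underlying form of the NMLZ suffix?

/-ba/

The NMLZ suffix surfaces as [-ba] and [-pa], depending on the final segment of the stem.
The DAT suffix, which begins with [p], is invariant after every stem; so [p] is not altered by any rule here.
The NMLZ suffix is therefore /-ba/ underlyingly, with post-vocalic devoicing: voiced stops become voiceless after a vowel.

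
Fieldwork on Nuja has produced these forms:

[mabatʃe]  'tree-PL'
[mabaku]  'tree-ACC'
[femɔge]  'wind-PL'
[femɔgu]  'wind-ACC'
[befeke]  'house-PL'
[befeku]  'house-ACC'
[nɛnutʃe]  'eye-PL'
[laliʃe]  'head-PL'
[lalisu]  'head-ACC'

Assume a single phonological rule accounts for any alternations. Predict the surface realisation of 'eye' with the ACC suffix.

The stem for 'tree' ends in [tʃ] in [mabatʃe] but [k] in [mabaku].
Compare 'house', with invariant [k] in [befeke] and [befeku]: an analysis with underlying /k/ and a rule producing [tʃ] before the PL suffix would wrongly predict alternation here too.
The underlying segment must be /tʃ/; palato-alveolar /tʃ/ and /ʃ/ become [k] and [s] when no front vowel follows, yielding [k] there.
The one attested form of 'eye', [nɛnutʃe], shows underlying /nɛnutʃ/. Applying the same rule when no front vowel follows gives [nɛnuku].

[nɛnuku]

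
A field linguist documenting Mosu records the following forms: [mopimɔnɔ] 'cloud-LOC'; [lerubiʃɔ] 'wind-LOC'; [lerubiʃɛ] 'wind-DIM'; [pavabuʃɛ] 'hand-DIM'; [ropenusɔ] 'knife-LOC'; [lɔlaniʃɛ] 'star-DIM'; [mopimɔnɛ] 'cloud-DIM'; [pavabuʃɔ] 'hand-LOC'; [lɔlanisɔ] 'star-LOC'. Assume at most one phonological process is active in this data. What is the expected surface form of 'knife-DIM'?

The stem for 'star' ends in [ʃ] in [lɔlaniʃɛ] but [s] in [lɔlanisɔ].
But 'hand' keeps [ʃ] in both environments ([pavabuʃɛ], [pavabuʃɔ]), so there is no rule changing /ʃ/ to [s] before the LOC suffix.
The alternation reflects palatalization before a front vowel: /s/ becomes palato-alveolar [ʃ] before a front vowel. /s/ is underlying.
The one attested form of 'knife', [ropenusɔ], shows underlying /ropenus/. Applying the same rule before a front vowel gives [ropenuʃɛ].

[ropenuʃɛ]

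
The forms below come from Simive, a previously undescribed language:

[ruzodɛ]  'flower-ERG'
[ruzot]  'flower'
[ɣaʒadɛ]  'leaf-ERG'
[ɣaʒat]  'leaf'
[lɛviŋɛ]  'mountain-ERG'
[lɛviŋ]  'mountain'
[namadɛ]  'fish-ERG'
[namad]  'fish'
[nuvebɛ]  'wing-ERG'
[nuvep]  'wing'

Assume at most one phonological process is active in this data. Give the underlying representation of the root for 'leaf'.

/ɣaʒat/

In [ɣaʒadɛ] and [ɣaʒat] the final segment of 'leaf' alternates: [d] ~ [t].
Compare 'fish', with invariant [d] in [namadɛ] and [namad]: an analysis with underlying /d/ and a rule producing [t] in isolation would wrongly predict alternation here too.
Therefore /t/ is basic and [d] is derived by intervocalic voicing (voiceless stops become voiced between vowels).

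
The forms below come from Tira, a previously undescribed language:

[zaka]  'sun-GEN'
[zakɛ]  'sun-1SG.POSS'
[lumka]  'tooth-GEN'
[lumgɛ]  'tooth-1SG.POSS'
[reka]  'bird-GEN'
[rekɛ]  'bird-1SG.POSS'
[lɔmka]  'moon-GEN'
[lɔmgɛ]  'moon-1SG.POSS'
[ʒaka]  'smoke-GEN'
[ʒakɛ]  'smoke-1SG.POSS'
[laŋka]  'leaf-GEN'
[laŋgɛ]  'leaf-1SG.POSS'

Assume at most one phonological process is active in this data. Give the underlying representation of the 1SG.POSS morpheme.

/-gɛ/

The 1SG.POSS morpheme has two allomorphs, [-gɛ] and [-kɛ].
By contrast the GEN suffix keeps its initial [k] throughout — that segment must be underlying.
So the underlying form is /-gɛ/, and voiced stops become voiceless after a vowel.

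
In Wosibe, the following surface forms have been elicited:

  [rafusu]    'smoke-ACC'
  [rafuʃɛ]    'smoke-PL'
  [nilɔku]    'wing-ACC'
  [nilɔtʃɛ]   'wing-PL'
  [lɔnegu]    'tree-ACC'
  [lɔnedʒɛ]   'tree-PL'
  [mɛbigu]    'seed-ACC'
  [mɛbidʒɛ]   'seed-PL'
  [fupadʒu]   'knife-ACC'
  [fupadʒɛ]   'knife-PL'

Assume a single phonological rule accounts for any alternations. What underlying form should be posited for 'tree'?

The stem for 'tree' ends in [g] in [lɔnegu] but [dʒ] in [lɔnedʒɛ].
But 'knife' keeps [dʒ] in both environments ([fupadʒu], [fupadʒɛ]), so there is no rule changing /dʒ/ to [g] before the ACC suffix.
Therefore /g/ is basic and [dʒ] is derived by palatalization before a front vowel (/k/, /g/ and /s/ become palato-alveolar [tʃ], [dʒ] and [ʃ] before a front vowel).

/lɔneg/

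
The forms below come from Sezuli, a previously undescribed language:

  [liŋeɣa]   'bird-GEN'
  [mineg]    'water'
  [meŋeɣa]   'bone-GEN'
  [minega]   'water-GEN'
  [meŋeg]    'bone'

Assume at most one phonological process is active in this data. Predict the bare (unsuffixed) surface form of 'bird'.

[liŋeg]

'bone' shows [g] ~ [ɣ] at the end of the stem ([meŋeg] vs [meŋeɣa]).
Compare 'water', with invariant [g] in [mineg] and [minega]: an analysis with underlying /g/ and a rule producing [ɣ] before the GEN suffix would wrongly predict alternation here too.
Therefore /ɣ/ is basic and [g] is derived by word-final hardening (voiced fricatives become stops word-finally).
From [liŋeɣa] the stem 'bird' is /liŋeɣ/; word-finally this yields [liŋeg].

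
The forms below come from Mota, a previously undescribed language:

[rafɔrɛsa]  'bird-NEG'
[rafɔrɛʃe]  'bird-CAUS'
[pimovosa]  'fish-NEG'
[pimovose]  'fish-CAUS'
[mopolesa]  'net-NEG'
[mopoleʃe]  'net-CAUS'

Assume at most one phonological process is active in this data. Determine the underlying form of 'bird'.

/rafɔrɛʃ/

The stem for 'bird' ends in [s] in [rafɔrɛsa] but [ʃ] in [rafɔrɛʃe].
Compare 'fish', with invariant [s] in [pimovosa] and [pimovose]: an analysis with underlying /s/ and a rule producing [ʃ] before the CAUS suffix would wrongly predict alternation here too.
The alternation reflects depalatalization: palato-alveolar /ʃ/ becomes [s] when no front vowel follows. /ʃ/ is underlying.
The underlying form of 'bird' is therefore /rafɔrɛʃ/.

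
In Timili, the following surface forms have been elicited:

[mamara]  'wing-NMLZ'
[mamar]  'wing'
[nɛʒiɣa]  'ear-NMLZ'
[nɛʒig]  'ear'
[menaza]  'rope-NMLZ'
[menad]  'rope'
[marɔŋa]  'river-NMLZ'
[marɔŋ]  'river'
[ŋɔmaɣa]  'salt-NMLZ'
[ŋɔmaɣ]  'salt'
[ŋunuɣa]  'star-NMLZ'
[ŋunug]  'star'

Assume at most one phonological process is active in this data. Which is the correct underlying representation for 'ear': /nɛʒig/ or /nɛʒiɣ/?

The stem for 'ear' ends in [ɣ] in [nɛʒiɣa] but [g] in [nɛʒig].
But 'salt' keeps [ɣ] in both environments ([ŋɔmaɣa], [ŋɔmaɣ]), so there is no rule changing /ɣ/ to [g] in isolation.
The underlying segment must be /g/; voiced stops become fricatives between vowels, yielding [ɣ] there.

/nɛʒig/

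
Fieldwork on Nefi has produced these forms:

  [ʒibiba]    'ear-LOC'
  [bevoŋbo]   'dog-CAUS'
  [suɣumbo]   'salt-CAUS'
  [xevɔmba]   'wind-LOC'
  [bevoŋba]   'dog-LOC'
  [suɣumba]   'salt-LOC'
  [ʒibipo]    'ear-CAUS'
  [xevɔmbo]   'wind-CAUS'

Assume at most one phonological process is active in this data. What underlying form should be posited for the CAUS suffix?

The CAUS morpheme has two allomorphs, [-bo] and [-po].
The LOC suffix, which begins with [b], is invariant after every stem; so [b] is not altered by any rule here.
So the underlying form is /-po/, and voiceless stops become voiced after a nasal.

/-po/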